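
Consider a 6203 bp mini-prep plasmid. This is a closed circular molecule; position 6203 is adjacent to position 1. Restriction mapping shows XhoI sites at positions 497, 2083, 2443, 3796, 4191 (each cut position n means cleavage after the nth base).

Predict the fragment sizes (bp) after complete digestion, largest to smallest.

2509, 1586, 1353, 395, 360 bp

Circular molecule, 5 cuts → 5 fragments:
  2083 − 497 = 1586 bp
  2443 − 2083 = 360 bp
  3796 − 2443 = 1353 bp
  4191 − 3796 = 395 bp
  wrap: 6203 − 4191 + 497 = 2509 bp
Sorted largest to smallest: 2509, 1586, 1353, 395, 360 bp.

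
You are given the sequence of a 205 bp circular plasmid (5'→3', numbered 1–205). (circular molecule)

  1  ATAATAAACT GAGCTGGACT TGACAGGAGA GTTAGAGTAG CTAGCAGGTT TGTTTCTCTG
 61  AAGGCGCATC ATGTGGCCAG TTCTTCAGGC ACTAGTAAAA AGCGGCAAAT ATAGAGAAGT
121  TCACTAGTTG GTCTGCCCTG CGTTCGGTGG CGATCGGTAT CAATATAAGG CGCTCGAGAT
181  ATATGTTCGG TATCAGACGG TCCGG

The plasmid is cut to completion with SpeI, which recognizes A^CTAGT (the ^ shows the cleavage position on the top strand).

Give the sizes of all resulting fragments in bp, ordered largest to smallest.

173, 32 bp

SpeI sites (ACTAGT) start at positions 91, 123.
SpeI cuts after the first base of each site, so after positions 91, 123.
Circular molecule, 2 cuts → 2 fragments:
  92–123 → 32 bp
  124–205 then 1–91 → 82 + 91 = 173 bp
Sorted largest to smallest: 173, 32 bp.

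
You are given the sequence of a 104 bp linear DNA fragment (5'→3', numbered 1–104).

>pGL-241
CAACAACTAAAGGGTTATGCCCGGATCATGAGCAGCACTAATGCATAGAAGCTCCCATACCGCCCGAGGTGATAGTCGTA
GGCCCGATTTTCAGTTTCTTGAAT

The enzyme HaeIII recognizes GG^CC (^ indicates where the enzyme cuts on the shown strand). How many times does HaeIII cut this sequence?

1

GGCC occurs starting at position 81.
HaeIII cuts at 1 site.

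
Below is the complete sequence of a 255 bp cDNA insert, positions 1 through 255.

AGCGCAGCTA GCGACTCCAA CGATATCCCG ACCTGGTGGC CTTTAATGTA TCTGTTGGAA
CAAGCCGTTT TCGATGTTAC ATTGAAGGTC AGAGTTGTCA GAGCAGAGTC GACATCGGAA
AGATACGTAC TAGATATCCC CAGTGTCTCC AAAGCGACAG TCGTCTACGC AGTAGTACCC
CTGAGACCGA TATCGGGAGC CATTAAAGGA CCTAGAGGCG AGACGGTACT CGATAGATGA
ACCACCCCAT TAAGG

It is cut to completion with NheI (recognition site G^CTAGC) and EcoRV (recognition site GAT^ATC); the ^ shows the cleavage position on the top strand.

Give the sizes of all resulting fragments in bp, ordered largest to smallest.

111, 64, 56, 17, 7 bp

The NheI site (GCTAGC) starts at position 7.
NheI cuts after the first base of each site, so after position 7.
EcoRV sites (GATATC) start at positions 22, 133, 189.
EcoRV cuts after base 3 of each site, so after positions 24, 135, 191.
Combined cut positions: 7, 24, 135, 191.
Linear molecule, 4 cuts → 5 fragments:
  1–7 → 7 bp
  8–24 → 17 bp
  25–135 → 111 bp
  136–191 → 56 bp
  192–255 → 64 bp
Sorted largest to smallest: 111, 64, 56, 17, 7 bp.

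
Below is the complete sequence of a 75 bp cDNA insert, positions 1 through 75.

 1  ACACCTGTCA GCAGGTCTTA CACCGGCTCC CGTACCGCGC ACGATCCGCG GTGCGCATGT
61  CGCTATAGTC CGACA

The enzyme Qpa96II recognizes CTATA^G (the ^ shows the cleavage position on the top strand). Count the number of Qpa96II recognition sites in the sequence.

1

CTATAG occurs starting at position 63.
Qpa96II cuts at 1 site.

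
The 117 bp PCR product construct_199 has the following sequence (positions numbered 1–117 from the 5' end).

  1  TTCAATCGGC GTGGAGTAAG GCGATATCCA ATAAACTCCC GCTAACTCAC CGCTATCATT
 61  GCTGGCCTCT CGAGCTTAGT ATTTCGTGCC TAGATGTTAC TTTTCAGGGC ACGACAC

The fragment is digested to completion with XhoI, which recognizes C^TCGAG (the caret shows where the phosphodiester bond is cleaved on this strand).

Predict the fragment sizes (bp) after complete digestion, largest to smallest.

69, 48 bp

The XhoI site (CTCGAG) starts at position 69.
XhoI cuts after the first base of each site, so after position 69.
Linear molecule, 1 cut → 2 fragments:
  1–69 → 69 bp
  70–117 → 48 bp
Sorted largest to smallest: 69, 48 bp.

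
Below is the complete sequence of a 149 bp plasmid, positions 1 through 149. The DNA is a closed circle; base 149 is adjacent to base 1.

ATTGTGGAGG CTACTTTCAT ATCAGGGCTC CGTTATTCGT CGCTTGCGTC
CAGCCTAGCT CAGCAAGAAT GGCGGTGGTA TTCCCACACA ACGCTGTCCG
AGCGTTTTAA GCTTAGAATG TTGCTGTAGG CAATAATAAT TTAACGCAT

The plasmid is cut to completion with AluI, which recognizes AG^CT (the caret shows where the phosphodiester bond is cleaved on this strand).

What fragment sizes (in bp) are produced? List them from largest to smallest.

AluI sites (AGCT) start at positions 57, 110.
AluI cuts after base 2 of each site, so after positions 58, 111.
Circular molecule, 2 cuts → 2 fragments:
  59–111 → 53 bp
  112–149 then 1–58 → 38 + 58 = 96 bp
Sorted largest to smallest: 96, 53 bp.

96, 53 bp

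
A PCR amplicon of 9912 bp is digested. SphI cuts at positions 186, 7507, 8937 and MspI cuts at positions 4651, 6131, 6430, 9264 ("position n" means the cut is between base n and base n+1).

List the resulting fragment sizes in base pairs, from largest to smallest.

Combined cut positions (sorted): 186, 4651, 6131, 6430, 7507, 8937, 9264.
Linear molecule, 7 cuts → 8 fragments:
  186 − 0 = 186 bp
  4651 − 186 = 4465 bp
  6131 − 4651 = 1480 bp
  6430 − 6131 = 299 bp
  7507 − 6430 = 1077 bp
  8937 − 7507 = 1430 bp
  9264 − 8937 = 327 bp
  9912 − 9264 = 648 bp
Sorted largest to smallest: 4465, 1480, 1430, 1077, 648, 327, 299, 186 bp.

4465, 1480, 1430, 1077, 648, 327, 299, 186 bp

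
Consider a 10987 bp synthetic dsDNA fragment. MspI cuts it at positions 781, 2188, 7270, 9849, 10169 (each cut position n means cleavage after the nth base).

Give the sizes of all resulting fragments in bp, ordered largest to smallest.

Linear molecule, 5 cuts → 6 fragments:
  781 − 0 = 781 bp
  2188 − 781 = 1407 bp
  7270 − 2188 = 5082 bp
  9849 − 7270 = 2579 bp
  10169 − 9849 = 320 bp
  10987 − 10169 = 818 bp
Sorted largest to smallest: 5082, 2579, 1407, 818, 781, 320 bp.

5082, 2579, 1407, 818, 781, 320 bp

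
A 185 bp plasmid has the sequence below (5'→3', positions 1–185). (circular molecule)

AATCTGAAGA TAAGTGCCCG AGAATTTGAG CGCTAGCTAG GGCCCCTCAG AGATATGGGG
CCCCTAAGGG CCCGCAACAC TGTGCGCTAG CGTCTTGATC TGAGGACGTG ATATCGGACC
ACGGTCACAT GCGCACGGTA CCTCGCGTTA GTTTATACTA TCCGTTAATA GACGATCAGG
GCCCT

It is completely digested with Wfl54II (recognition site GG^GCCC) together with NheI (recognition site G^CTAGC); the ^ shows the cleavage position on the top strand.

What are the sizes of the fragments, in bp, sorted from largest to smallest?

94, 37, 18, 17, 10, 9 bp

Wfl54II sites (GGGCCC) start at positions 40, 58, 68, 179.
Wfl54II cuts after base 2 of each site, so after positions 41, 59, 69, 180.
NheI sites (GCTAGC) start at positions 32, 86.
NheI cuts after the first base of each site, so after positions 32, 86.
Combined cut positions: 32, 41, 59, 69, 86, 180.
Circular molecule, 6 cuts → 6 fragments:
  33–41 → 9 bp
  42–59 → 18 bp
  60–69 → 10 bp
  70–86 → 17 bp
  87–180 → 94 bp
  181–185 then 1–32 → 5 + 32 = 37 bp
Sorted largest to smallest: 94, 37, 18, 17, 10, 9 bp.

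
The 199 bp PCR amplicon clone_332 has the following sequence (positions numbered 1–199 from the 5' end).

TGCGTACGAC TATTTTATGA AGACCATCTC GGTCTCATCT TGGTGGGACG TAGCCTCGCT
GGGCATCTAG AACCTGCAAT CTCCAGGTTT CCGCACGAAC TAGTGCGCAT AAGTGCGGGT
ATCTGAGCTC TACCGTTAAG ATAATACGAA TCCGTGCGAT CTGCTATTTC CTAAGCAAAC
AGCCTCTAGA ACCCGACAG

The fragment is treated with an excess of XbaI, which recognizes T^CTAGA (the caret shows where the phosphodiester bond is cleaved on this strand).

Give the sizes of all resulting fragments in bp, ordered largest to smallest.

119, 66, 14 bp

XbaI sites (TCTAGA) start at positions 66, 185.
XbaI cuts after the first base of each site, so after positions 66, 185.
Linear molecule, 2 cuts → 3 fragments:
  1–66 → 66 bp
  67–185 → 119 bp
  186–199 → 14 bp
Sorted largest to smallest: 119, 66, 14 bp.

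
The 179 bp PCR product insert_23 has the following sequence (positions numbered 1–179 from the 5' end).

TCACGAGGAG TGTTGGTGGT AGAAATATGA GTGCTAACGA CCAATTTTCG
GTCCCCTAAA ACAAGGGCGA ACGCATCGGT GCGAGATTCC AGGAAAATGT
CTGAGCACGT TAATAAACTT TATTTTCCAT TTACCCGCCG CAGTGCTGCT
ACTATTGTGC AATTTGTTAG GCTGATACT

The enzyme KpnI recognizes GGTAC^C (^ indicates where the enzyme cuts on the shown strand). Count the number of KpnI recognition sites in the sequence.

0

No occurrence of GGTACC is present in the sequence.
KpnI does not cut: 0 sites.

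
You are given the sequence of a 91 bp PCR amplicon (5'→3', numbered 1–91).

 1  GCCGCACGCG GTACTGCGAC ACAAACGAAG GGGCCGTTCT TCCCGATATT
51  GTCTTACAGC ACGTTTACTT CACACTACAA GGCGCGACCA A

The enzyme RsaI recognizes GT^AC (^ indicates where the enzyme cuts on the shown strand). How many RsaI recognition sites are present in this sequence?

1

GTAC occurs starting at position 11.
RsaI cuts at 1 site.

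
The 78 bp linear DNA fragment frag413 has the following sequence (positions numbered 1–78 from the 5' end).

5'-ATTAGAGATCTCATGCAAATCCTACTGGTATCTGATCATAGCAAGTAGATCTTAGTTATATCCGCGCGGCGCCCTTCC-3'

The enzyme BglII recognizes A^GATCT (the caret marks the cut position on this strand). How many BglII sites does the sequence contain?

AGATCT occurs starting at positions 6, 47.
BglII cuts at 2 sites.

2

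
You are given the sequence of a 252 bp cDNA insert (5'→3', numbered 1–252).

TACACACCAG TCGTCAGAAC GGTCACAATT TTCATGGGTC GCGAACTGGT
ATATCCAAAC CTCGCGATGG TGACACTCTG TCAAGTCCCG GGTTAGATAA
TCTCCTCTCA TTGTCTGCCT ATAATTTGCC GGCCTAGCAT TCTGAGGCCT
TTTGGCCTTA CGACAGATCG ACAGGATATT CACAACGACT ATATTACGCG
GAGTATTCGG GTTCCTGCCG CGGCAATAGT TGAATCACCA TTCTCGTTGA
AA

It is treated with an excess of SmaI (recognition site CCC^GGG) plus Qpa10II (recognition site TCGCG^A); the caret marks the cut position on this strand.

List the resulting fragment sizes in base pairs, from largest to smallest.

The SmaI site (CCCGGG) starts at position 87.
SmaI cuts after base 3 of each site, so after position 89.
Qpa10II sites (TCGCGA) start at positions 39, 62.
Qpa10II cuts after base 5 of each site (before the last base), so after positions 43, 66.
Combined cut positions: 43, 66, 89.
Linear molecule, 3 cuts → 4 fragments:
  1–43 → 43 bp
  44–66 → 23 bp
  67–89 → 23 bp
  90–252 → 163 bp
Sorted largest to smallest: 163, 43, 23, 23 bp.

163, 43, 23, 23 bp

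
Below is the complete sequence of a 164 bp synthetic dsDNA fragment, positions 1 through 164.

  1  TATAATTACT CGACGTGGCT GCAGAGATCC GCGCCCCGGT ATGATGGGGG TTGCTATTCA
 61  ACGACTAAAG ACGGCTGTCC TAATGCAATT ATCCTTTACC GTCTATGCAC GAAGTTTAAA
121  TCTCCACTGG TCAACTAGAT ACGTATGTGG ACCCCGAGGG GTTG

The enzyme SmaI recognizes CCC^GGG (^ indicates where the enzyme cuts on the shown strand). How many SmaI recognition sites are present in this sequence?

No occurrence of CCCGGG is present in the sequence.
SmaI does not cut: 0 sites.

0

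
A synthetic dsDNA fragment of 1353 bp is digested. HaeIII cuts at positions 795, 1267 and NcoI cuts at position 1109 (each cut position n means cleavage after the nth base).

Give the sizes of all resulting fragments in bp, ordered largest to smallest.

795, 314, 158, 86 bp

Combined cut positions (sorted): 795, 1109, 1267.
Linear molecule, 3 cuts → 4 fragments:
  795 − 0 = 795 bp
  1109 − 795 = 314 bp
  1267 − 1109 = 158 bp
  1353 − 1267 = 86 bp
Sorted largest to smallest: 795, 314, 158, 86 bp.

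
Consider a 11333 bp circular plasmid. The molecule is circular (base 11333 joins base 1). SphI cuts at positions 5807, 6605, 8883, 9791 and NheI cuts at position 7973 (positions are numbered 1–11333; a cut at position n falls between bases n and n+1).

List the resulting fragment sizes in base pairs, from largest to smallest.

7349, 1368, 910, 908, 798 bp

Combined cut positions (sorted): 5807, 6605, 7973, 8883, 9791.
Circular molecule, 5 cuts → 5 fragments:
  6605 − 5807 = 798 bp
  7973 − 6605 = 1368 bp
  8883 − 7973 = 910 bp
  9791 − 8883 = 908 bp
  wrap: 11333 − 9791 + 5807 = 7349 bp
Sorted largest to smallest: 7349, 1368, 910, 908, 798 bp.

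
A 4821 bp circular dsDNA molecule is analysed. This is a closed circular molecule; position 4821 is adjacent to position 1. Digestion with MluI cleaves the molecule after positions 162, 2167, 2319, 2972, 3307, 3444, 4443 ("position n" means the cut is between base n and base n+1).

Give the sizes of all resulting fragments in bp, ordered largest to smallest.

2005, 999, 653, 540, 335, 152, 137 bp

Circular molecule, 7 cuts → 7 fragments:
  2167 − 162 = 2005 bp
  2319 − 2167 = 152 bp
  2972 − 2319 = 653 bp
  3307 − 2972 = 335 bp
  3444 − 3307 = 137 bp
  4443 − 3444 = 999 bp
  wrap: 4821 − 4443 + 162 = 540 bp
Sorted largest to smallest: 2005, 999, 653, 540, 335, 152, 137 bp.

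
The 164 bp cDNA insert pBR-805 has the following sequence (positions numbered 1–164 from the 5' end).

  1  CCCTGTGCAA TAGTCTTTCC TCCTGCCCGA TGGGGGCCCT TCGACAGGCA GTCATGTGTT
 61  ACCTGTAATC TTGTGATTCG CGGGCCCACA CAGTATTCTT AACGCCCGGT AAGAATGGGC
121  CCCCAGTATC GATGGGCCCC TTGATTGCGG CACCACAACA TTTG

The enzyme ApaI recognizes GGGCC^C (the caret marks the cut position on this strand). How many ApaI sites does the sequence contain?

GGGCCC occurs starting at positions 34, 82, 117, 134.
ApaI cuts at 4 sites.

4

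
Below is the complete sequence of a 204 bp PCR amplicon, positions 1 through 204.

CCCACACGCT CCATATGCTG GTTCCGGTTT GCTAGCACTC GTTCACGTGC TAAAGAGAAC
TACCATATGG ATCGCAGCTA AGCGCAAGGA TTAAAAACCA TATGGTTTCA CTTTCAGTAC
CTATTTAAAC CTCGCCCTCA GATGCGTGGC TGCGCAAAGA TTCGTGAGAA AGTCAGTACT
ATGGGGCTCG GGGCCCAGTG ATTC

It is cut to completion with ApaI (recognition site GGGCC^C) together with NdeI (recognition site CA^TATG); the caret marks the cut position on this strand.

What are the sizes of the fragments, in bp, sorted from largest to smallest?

95, 52, 35, 13, 9 bp

The ApaI site (GGGCCC) starts at position 191.
ApaI cuts after base 5 of each site (before the last base), so after position 195.
NdeI sites (CATATG) start at positions 12, 64, 99.
NdeI cuts after base 2 of each site, so after positions 13, 65, 100.
Combined cut positions: 13, 65, 100, 195.
Linear molecule, 4 cuts → 5 fragments:
  1–13 → 13 bp
  14–65 → 52 bp
  66–100 → 35 bp
  101–195 → 95 bp
  196–204 → 9 bp
Sorted largest to smallest: 95, 52, 35, 13, 9 bp.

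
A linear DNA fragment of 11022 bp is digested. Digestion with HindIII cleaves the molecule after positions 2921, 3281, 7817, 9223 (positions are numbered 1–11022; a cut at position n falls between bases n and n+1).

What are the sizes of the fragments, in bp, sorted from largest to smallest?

4536, 2921, 1799, 1406, 360 bp

Linear molecule, 4 cuts → 5 fragments:
  2921 − 0 = 2921 bp
  3281 − 2921 = 360 bp
  7817 − 3281 = 4536 bp
  9223 − 7817 = 1406 bp
  11022 − 9223 = 1799 bp
Sorted largest to smallest: 4536, 2921, 1799, 1406, 360 bp.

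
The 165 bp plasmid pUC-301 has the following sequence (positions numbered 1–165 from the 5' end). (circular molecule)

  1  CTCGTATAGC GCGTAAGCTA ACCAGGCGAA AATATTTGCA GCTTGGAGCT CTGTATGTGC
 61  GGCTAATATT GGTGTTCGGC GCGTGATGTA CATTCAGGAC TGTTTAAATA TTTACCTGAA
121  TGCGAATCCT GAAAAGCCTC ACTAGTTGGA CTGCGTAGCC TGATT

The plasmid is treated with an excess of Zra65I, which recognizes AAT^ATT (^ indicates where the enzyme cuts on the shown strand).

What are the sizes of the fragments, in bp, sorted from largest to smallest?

89, 42, 34 bp

Zra65I sites (AATATT) start at positions 31, 65, 107.
Zra65I cuts after base 3 of each site, so after positions 33, 67, 109.
Circular molecule, 3 cuts → 3 fragments:
  34–67 → 34 bp
  68–109 → 42 bp
  110–165 then 1–33 → 56 + 33 = 89 bp
Sorted largest to smallest: 89, 42, 34 bp.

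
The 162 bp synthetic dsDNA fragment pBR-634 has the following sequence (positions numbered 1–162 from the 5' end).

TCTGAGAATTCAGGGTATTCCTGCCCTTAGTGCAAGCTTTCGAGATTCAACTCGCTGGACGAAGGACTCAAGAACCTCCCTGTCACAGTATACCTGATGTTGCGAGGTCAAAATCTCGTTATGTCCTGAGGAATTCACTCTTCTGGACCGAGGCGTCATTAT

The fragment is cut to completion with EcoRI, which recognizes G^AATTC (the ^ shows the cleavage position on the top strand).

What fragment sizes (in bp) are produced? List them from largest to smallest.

125, 31, 6 bp

EcoRI sites (GAATTC) start at positions 6, 131.
EcoRI cuts after the first base of each site, so after positions 6, 131.
Linear molecule, 2 cuts → 3 fragments:
  1–6 → 6 bp
  7–131 → 125 bp
  132–162 → 31 bp
Sorted largest to smallest: 125, 31, 6 bp.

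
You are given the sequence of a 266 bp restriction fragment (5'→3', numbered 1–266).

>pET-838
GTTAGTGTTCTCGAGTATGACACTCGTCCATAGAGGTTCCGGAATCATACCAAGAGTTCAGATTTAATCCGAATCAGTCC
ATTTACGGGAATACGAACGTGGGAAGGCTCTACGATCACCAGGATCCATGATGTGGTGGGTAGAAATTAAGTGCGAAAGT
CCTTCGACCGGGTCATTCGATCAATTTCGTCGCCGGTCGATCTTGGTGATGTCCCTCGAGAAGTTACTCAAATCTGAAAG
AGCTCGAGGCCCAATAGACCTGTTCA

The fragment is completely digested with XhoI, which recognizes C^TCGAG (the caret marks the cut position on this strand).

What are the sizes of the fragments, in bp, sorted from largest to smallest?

XhoI sites (CTCGAG) start at positions 10, 215, 243.
XhoI cuts after the first base of each site, so after positions 10, 215, 243.
Linear molecule, 3 cuts → 4 fragments:
  1–10 → 10 bp
  11–215 → 205 bp
  216–243 → 28 bp
  244–266 → 23 bp
Sorted largest to smallest: 205, 28, 23, 10 bp.

205, 28, 23, 10 bp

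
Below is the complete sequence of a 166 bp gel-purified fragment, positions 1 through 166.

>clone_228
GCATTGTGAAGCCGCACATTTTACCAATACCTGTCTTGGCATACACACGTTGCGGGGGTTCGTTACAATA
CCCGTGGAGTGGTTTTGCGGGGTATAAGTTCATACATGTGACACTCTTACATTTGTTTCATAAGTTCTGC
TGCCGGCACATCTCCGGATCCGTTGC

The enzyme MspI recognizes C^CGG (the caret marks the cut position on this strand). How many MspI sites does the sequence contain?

CCGG occurs starting at positions 143, 154.
MspI cuts at 2 sites.

2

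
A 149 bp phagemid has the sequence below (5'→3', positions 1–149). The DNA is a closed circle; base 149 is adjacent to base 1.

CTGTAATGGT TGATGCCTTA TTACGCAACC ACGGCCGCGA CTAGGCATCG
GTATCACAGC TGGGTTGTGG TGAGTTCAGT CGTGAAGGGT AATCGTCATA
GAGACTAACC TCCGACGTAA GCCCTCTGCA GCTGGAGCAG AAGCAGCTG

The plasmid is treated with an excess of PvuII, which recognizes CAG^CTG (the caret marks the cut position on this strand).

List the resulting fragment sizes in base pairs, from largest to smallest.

72, 62, 15 bp

PvuII sites (CAGCTG) start at positions 57, 129, 144.
PvuII cuts after base 3 of each site, so after positions 59, 131, 146.
Circular molecule, 3 cuts → 3 fragments:
  60–131 → 72 bp
  132–146 → 15 bp
  147–149 then 1–59 → 3 + 59 = 62 bp
Sorted largest to smallest: 72, 62, 15 bp.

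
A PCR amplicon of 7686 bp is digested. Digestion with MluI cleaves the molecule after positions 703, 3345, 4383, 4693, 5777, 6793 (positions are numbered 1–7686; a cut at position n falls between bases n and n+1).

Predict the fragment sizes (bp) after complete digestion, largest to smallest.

2642, 1084, 1038, 1016, 893, 703, 310 bp

Linear molecule, 6 cuts → 7 fragments:
  703 − 0 = 703 bp
  3345 − 703 = 2642 bp
  4383 − 3345 = 1038 bp
  4693 − 4383 = 310 bp
  5777 − 4693 = 1084 bp
  6793 − 5777 = 1016 bp
  7686 − 6793 = 893 bp
Sorted largest to smallest: 2642, 1084, 1038, 1016, 893, 703, 310 bp.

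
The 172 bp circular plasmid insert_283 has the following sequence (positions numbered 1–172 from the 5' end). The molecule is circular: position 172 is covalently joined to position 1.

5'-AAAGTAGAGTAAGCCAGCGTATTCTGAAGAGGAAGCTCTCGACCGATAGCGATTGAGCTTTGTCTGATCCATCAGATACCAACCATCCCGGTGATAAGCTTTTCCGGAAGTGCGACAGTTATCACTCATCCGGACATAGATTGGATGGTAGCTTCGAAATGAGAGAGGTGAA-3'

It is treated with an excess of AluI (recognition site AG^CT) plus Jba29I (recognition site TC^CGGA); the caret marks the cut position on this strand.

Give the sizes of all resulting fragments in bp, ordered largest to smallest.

56, 41, 26, 22, 21, 6 bp

AluI sites (AGCT) start at positions 34, 56, 97, 150.
AluI cuts after base 2 of each site, so after positions 35, 57, 98, 151.
Jba29I sites (TCCGGA) start at positions 103, 129.
Jba29I cuts after base 2 of each site, so after positions 104, 130.
Combined cut positions: 35, 57, 98, 104, 130, 151.
Circular molecule, 6 cuts → 6 fragments:
  36–57 → 22 bp
  58–98 → 41 bp
  99–104 → 6 bp
  105–130 → 26 bp
  131–151 → 21 bp
  152–172 then 1–35 → 21 + 35 = 56 bp
Sorted largest to smallest: 56, 41, 26, 22, 21, 6 bp.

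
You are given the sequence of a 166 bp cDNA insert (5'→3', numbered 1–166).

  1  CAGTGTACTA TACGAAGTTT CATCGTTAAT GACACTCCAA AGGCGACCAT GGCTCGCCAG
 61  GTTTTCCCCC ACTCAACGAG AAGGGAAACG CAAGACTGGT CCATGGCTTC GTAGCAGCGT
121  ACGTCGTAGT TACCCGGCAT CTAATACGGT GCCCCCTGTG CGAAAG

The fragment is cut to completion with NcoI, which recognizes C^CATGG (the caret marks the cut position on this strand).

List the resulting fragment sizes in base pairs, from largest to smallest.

65, 54, 47 bp

NcoI sites (CCATGG) start at positions 47, 101.
NcoI cuts after the first base of each site, so after positions 47, 101.
Linear molecule, 2 cuts → 3 fragments:
  1–47 → 47 bp
  48–101 → 54 bp
  102–166 → 65 bp
Sorted largest to smallest: 65, 54, 47 bp.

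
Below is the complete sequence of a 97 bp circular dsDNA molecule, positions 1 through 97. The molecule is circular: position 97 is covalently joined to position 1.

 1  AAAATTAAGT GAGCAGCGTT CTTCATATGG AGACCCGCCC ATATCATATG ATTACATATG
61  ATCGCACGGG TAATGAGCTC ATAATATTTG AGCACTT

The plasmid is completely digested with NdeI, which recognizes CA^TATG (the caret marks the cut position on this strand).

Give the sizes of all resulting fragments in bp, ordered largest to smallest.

66, 21, 10 bp

NdeI sites (CATATG) start at positions 24, 45, 55.
NdeI cuts after base 2 of each site, so after positions 25, 46, 56.
Circular molecule, 3 cuts → 3 fragments:
  26–46 → 21 bp
  47–56 → 10 bp
  57–97 then 1–25 → 41 + 25 = 66 bp
Sorted largest to smallest: 66, 21, 10 bp.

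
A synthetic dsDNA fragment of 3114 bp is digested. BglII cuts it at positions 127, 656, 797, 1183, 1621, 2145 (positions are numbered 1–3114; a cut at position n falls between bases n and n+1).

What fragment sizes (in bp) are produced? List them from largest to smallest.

969, 529, 524, 438, 386, 141, 127 bp

Linear molecule, 6 cuts → 7 fragments:
  127 − 0 = 127 bp
  656 − 127 = 529 bp
  797 − 656 = 141 bp
  1183 − 797 = 386 bp
  1621 − 1183 = 438 bp
  2145 − 1621 = 524 bp
  3114 − 2145 = 969 bp
Sorted largest to smallest: 969, 529, 524, 438, 386, 141, 127 bp.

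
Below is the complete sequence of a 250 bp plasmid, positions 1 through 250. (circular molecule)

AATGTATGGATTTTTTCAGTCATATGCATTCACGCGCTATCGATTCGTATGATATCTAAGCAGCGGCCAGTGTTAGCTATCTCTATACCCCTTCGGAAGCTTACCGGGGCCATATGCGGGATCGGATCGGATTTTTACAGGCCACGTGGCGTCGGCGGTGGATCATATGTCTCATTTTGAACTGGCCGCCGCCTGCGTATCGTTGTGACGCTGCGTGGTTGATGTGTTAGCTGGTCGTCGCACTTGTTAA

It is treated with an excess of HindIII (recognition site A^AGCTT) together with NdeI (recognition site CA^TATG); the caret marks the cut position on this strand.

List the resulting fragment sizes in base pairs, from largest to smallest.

The HindIII site (AAGCTT) starts at position 97.
HindIII cuts after the first base of each site, so after position 97.
NdeI sites (CATATG) start at positions 21, 111, 164.
NdeI cuts after base 2 of each site, so after positions 22, 112, 165.
Combined cut positions: 22, 97, 112, 165.
Circular molecule, 4 cuts → 4 fragments:
  23–97 → 75 bp
  98–112 → 15 bp
  113–165 → 53 bp
  166–250 then 1–22 → 85 + 22 = 107 bp
Sorted largest to smallest: 107, 75, 53, 15 bp.

107, 75, 53, 15 bp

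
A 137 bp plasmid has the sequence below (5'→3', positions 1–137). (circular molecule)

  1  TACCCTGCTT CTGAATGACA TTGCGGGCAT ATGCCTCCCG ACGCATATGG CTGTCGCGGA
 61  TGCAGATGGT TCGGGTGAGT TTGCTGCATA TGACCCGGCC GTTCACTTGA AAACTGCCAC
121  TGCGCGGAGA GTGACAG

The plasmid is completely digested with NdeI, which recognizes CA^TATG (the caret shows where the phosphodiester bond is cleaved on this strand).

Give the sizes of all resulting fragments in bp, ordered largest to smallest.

NdeI sites (CATATG) start at positions 28, 44, 87.
NdeI cuts after base 2 of each site, so after positions 29, 45, 88.
Circular molecule, 3 cuts → 3 fragments:
  30–45 → 16 bp
  46–88 → 43 bp
  89–137 then 1–29 → 49 + 29 = 78 bp
Sorted largest to smallest: 78, 43, 16 bp.

78, 43, 16 bp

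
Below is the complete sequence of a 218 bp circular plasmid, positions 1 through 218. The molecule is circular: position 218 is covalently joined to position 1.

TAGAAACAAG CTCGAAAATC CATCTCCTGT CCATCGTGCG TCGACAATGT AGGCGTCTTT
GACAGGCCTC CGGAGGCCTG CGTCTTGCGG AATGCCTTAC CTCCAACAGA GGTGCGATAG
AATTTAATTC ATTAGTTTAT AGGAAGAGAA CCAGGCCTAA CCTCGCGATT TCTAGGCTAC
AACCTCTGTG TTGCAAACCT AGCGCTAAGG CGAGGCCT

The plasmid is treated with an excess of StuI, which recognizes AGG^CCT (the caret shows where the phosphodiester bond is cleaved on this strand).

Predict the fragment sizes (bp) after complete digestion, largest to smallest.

StuI sites (AGGCCT) start at positions 64, 74, 153, 213.
StuI cuts after base 3 of each site, so after positions 66, 76, 155, 215.
Circular molecule, 4 cuts → 4 fragments:
  67–76 → 10 bp
  77–155 → 79 bp
  156–215 → 60 bp
  216–218 then 1–66 → 3 + 66 = 69 bp
Sorted largest to smallest: 79, 69, 60, 10 bp.

79, 69, 60, 10 bp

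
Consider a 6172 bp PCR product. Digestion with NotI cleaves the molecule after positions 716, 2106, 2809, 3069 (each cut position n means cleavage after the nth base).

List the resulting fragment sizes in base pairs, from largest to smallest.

3103, 1390, 716, 703, 260 bp

Linear molecule, 4 cuts → 5 fragments:
  716 − 0 = 716 bp
  2106 − 716 = 1390 bp
  2809 − 2106 = 703 bp
  3069 − 2809 = 260 bp
  6172 − 3069 = 3103 bp
Sorted largest to smallest: 3103, 1390, 716, 703, 260 bp.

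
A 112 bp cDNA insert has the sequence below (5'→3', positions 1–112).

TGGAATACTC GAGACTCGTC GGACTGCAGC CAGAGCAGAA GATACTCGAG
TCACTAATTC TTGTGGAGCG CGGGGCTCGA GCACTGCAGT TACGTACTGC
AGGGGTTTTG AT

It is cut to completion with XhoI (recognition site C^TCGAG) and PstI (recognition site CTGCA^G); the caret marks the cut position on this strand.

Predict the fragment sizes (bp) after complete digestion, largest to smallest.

XhoI sites (CTCGAG) start at positions 8, 45, 76.
XhoI cuts after the first base of each site, so after positions 8, 45, 76.
PstI sites (CTGCAG) start at positions 24, 84, 97.
PstI cuts after base 5 of each site (before the last base), so after positions 28, 88, 101.
Combined cut positions: 8, 28, 45, 76, 88, 101.
Linear molecule, 6 cuts → 7 fragments:
  1–8 → 8 bp
  9–28 → 20 bp
  29–45 → 17 bp
  46–76 → 31 bp
  77–88 → 12 bp
  89–101 → 13 bp
  102–112 → 11 bp
Sorted largest to smallest: 31, 20, 17, 13, 12, 11, 8 bp.

31, 20, 17, 13, 12, 11, 8 bp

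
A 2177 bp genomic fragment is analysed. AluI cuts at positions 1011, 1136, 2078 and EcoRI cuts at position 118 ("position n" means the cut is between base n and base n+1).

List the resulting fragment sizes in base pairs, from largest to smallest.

Combined cut positions (sorted): 118, 1011, 1136, 2078.
Linear molecule, 4 cuts → 5 fragments:
  118 − 0 = 118 bp
  1011 − 118 = 893 bp
  1136 − 1011 = 125 bp
  2078 − 1136 = 942 bp
  2177 − 2078 = 99 bp
Sorted largest to smallest: 942, 893, 125, 118, 99 bp.

942, 893, 125, 118, 99 bp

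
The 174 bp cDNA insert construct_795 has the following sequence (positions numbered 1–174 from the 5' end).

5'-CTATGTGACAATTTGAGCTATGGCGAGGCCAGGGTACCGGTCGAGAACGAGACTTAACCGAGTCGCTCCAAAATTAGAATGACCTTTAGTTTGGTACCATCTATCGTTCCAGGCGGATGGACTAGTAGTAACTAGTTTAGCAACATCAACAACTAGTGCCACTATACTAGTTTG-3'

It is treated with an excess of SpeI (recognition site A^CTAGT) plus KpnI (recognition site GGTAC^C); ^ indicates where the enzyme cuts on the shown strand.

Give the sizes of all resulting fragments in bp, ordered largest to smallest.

60, 37, 24, 21, 14, 10, 8 bp

SpeI sites (ACTAGT) start at positions 121, 131, 152, 166.
SpeI cuts after the first base of each site, so after positions 121, 131, 152, 166.
KpnI sites (GGTACC) start at positions 33, 93.
KpnI cuts after base 5 of each site (before the last base), so after positions 37, 97.
Combined cut positions: 37, 97, 121, 131, 152, 166.
Linear molecule, 6 cuts → 7 fragments:
  1–37 → 37 bp
  38–97 → 60 bp
  98–121 → 24 bp
  122–131 → 10 bp
  132–152 → 21 bp
  153–166 → 14 bp
  167–174 → 8 bp
Sorted largest to smallest: 60, 37, 24, 21, 14, 10, 8 bp.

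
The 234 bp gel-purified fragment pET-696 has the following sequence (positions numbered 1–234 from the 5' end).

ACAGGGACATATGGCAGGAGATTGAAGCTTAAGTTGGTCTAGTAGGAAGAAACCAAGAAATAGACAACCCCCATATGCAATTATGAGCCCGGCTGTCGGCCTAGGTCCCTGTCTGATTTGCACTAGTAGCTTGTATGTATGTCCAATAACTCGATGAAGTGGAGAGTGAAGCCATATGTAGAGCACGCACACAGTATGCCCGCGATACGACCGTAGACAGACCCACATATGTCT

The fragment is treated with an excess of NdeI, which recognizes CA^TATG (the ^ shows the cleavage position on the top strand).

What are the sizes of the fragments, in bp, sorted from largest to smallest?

101, 64, 53, 9, 7 bp

NdeI sites (CATATG) start at positions 8, 72, 173, 226.
NdeI cuts after base 2 of each site, so after positions 9, 73, 174, 227.
Linear molecule, 4 cuts → 5 fragments:
  1–9 → 9 bp
  10–73 → 64 bp
  74–174 → 101 bp
  175–227 → 53 bp
  228–234 → 7 bp
Sorted largest to smallest: 101, 64, 53, 9, 7 bp.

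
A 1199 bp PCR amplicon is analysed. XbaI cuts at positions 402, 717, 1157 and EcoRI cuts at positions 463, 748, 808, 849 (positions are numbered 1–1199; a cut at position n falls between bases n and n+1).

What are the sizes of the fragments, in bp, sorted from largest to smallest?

402, 308, 254, 61, 60, 42, 41, 31 bp

Combined cut positions (sorted): 402, 463, 717, 748, 808, 849, 1157.
Linear molecule, 7 cuts → 8 fragments:
  402 − 0 = 402 bp
  463 − 402 = 61 bp
  717 − 463 = 254 bp
  748 − 717 = 31 bp
  808 − 748 = 60 bp
  849 − 808 = 41 bp
  1157 − 849 = 308 bp
  1199 − 1157 = 42 bp
Sorted largest to smallest: 402, 308, 254, 61, 60, 42, 41, 31 bp.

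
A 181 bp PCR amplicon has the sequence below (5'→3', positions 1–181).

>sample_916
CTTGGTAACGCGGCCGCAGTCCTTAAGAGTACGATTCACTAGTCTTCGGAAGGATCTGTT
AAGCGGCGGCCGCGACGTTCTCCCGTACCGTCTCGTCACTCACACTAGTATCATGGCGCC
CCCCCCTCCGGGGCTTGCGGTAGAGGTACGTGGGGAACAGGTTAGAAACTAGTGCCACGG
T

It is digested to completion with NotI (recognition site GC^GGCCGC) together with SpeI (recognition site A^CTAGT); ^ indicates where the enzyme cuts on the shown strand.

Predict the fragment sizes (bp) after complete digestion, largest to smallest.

64, 37, 29, 27, 13, 11 bp

NotI sites (GCGGCCGC) start at positions 10, 66.
NotI cuts after base 2 of each site, so after positions 11, 67.
SpeI sites (ACTAGT) start at positions 38, 104, 168.
SpeI cuts after the first base of each site, so after positions 38, 104, 168.
Combined cut positions: 11, 38, 67, 104, 168.
Linear molecule, 5 cuts → 6 fragments:
  1–11 → 11 bp
  12–38 → 27 bp
  39–67 → 29 bp
  68–104 → 37 bp
  105–168 → 64 bp
  169–181 → 13 bp
Sorted largest to smallest: 64, 37, 29, 27, 13, 11 bp.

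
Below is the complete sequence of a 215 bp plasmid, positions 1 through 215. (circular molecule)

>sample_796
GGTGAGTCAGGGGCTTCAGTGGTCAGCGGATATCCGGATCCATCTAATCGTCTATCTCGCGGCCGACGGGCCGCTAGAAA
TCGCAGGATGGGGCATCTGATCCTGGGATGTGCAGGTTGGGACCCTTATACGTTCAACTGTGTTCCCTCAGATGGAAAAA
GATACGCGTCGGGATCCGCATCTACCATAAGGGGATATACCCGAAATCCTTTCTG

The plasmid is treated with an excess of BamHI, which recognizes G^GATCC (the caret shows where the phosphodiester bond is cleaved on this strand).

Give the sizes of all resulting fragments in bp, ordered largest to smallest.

136, 79 bp

BamHI sites (GGATCC) start at positions 36, 172.
BamHI cuts after the first base of each site, so after positions 36, 172.
Circular molecule, 2 cuts → 2 fragments:
  37–172 → 136 bp
  173–215 then 1–36 → 43 + 36 = 79 bp
Sorted largest to smallest: 136, 79 bp.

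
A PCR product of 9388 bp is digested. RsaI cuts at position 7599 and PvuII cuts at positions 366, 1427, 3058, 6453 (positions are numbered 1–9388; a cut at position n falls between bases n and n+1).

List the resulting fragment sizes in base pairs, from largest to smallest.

Combined cut positions (sorted): 366, 1427, 3058, 6453, 7599.
Linear molecule, 5 cuts → 6 fragments:
  366 − 0 = 366 bp
  1427 − 366 = 1061 bp
  3058 − 1427 = 1631 bp
  6453 − 3058 = 3395 bp
  7599 − 6453 = 1146 bp
  9388 − 7599 = 1789 bp
Sorted largest to smallest: 3395, 1789, 1631, 1146, 1061, 366 bp.

3395, 1789, 1631, 1146, 1061, 366 bp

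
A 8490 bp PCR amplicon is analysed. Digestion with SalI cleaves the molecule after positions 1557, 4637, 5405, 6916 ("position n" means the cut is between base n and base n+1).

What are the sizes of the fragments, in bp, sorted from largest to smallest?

3080, 1574, 1557, 1511, 768 bp

Linear molecule, 4 cuts → 5 fragments:
  1557 − 0 = 1557 bp
  4637 − 1557 = 3080 bp
  5405 − 4637 = 768 bp
  6916 − 5405 = 1511 bp
  8490 − 6916 = 1574 bp
Sorted largest to smallest: 3080, 1574, 1557, 1511, 768 bp.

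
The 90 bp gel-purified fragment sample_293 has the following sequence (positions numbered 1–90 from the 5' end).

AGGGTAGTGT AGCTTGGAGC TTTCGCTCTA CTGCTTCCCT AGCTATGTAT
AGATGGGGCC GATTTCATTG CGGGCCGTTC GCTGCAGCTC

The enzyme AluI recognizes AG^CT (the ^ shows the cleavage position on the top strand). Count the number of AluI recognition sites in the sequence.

4

AGCT occurs starting at positions 11, 18, 41, 86.
AluI cuts at 4 sites.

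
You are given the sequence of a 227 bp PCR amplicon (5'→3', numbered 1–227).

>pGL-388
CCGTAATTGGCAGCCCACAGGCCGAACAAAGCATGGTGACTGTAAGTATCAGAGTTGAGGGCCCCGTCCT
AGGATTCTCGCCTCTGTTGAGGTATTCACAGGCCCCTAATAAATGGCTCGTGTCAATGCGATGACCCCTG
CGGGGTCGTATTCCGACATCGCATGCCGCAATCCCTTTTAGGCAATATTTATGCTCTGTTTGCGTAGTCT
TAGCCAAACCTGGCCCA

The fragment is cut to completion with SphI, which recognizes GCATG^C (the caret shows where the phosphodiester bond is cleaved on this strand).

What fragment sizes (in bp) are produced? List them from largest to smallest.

The SphI site (GCATGC) starts at position 161.
SphI cuts after base 5 of each site (before the last base), so after position 165.
Linear molecule, 1 cut → 2 fragments:
  1–165 → 165 bp
  166–227 → 62 bp
Sorted largest to smallest: 165, 62 bp.

165, 62 bp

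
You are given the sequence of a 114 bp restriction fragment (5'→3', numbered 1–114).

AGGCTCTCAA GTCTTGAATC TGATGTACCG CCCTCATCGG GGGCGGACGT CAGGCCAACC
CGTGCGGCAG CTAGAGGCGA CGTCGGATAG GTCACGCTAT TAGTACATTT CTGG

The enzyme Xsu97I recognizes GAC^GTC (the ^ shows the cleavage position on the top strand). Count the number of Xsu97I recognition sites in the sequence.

GACGTC occurs starting at positions 46, 79.
Xsu97I cuts at 2 sites.

2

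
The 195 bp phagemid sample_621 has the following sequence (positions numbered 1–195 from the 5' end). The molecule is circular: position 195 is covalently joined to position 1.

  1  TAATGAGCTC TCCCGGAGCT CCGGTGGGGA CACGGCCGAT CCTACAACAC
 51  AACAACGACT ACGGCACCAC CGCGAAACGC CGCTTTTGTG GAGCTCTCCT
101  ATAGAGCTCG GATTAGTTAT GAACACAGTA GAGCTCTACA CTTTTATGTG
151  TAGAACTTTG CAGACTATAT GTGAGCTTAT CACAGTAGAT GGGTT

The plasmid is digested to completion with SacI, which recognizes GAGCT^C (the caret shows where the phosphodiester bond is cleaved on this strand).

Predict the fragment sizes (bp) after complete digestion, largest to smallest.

75, 69, 27, 13, 11 bp

SacI sites (GAGCTC) start at positions 5, 16, 91, 104, 131.
SacI cuts after base 5 of each site (before the last base), so after positions 9, 20, 95, 108, 135.
Circular molecule, 5 cuts → 5 fragments:
  10–20 → 11 bp
  21–95 → 75 bp
  96–108 → 13 bp
  109–135 → 27 bp
  136–195 then 1–9 → 60 + 9 = 69 bp
Sorted largest to smallest: 75, 69, 27, 13, 11 bp.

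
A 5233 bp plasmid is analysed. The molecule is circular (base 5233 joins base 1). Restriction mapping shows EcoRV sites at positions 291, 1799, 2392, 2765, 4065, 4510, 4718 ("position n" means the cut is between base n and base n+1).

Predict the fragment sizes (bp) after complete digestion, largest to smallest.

1508, 1300, 806, 593, 445, 373, 208 bp

Circular molecule, 7 cuts → 7 fragments:
  1799 − 291 = 1508 bp
  2392 − 1799 = 593 bp
  2765 − 2392 = 373 bp
  4065 − 2765 = 1300 bp
  4510 − 4065 = 445 bp
  4718 − 4510 = 208 bp
  wrap: 5233 − 4718 + 291 = 806 bp
Sorted largest to smallest: 1508, 1300, 806, 593, 445, 373, 208 bp.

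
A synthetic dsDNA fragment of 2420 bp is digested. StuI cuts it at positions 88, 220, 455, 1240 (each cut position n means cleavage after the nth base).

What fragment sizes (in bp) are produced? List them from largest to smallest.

1180, 785, 235, 132, 88 bp

Linear molecule, 4 cuts → 5 fragments:
  88 − 0 = 88 bp
  220 − 88 = 132 bp
  455 − 220 = 235 bp
  1240 − 455 = 785 bp
  2420 − 1240 = 1180 bp
Sorted largest to smallest: 1180, 785, 235, 132, 88 bp.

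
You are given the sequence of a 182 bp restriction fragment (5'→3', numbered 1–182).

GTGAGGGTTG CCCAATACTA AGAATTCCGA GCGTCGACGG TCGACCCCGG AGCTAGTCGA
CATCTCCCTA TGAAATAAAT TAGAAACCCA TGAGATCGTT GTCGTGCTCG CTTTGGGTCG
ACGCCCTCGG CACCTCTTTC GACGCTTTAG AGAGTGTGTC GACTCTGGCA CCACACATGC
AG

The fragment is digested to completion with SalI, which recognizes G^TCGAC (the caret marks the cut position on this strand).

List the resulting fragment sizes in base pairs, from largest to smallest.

SalI sites (GTCGAC) start at positions 33, 40, 56, 117, 158.
SalI cuts after the first base of each site, so after positions 33, 40, 56, 117, 158.
Linear molecule, 5 cuts → 6 fragments:
  1–33 → 33 bp
  34–40 → 7 bp
  41–56 → 16 bp
  57–117 → 61 bp
  118–158 → 41 bp
  159–182 → 24 bp
Sorted largest to smallest: 61, 41, 33, 24, 16, 7 bp.

61, 41, 33, 24, 16, 7 bp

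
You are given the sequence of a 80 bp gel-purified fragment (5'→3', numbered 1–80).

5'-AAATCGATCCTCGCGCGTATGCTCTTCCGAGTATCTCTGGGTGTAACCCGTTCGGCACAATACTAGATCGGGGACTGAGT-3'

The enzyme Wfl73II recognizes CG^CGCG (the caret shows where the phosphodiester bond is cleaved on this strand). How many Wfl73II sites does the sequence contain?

1

CGCGCG occurs starting at position 12.
Wfl73II cuts at 1 site.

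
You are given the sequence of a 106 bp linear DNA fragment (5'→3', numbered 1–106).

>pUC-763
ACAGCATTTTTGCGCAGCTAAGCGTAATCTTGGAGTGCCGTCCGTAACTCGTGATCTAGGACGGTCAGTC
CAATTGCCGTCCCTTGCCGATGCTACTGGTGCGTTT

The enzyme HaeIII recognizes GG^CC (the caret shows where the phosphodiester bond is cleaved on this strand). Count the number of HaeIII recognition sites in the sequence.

0

No occurrence of GGCC is present in the sequence.
HaeIII does not cut: 0 sites.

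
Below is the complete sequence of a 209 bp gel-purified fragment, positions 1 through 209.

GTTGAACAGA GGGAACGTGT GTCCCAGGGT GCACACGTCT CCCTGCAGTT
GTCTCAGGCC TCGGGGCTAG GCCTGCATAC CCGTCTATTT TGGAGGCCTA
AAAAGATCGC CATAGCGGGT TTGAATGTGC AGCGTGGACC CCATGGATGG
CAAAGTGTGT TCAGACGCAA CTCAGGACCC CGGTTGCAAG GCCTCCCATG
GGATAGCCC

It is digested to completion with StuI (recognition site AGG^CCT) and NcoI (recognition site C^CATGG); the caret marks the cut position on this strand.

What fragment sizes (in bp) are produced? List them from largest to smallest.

StuI sites (AGGCCT) start at positions 56, 69, 94, 189.
StuI cuts after base 3 of each site, so after positions 58, 71, 96, 191.
NcoI sites (CCATGG) start at positions 141, 196.
NcoI cuts after the first base of each site, so after positions 141, 196.
Combined cut positions: 58, 71, 96, 141, 191, 196.
Linear molecule, 6 cuts → 7 fragments:
  1–58 → 58 bp
  59–71 → 13 bp
  72–96 → 25 bp
  97–141 → 45 bp
  142–191 → 50 bp
  192–196 → 5 bp
  197–209 → 13 bp
Sorted largest to smallest: 58, 50, 45, 25, 13, 13, 5 bp.

58, 50, 45, 25, 13, 13, 5 bp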